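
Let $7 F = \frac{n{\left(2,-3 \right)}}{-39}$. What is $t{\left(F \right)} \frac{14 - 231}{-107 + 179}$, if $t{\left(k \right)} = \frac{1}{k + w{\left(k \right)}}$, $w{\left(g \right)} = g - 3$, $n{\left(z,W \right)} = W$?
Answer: $\frac{19747}{19512} \approx 1.012$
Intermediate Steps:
$w{\left(g \right)} = -3 + g$ ($w{\left(g \right)} = g - 3 = -3 + g$)
$F = \frac{1}{91}$ ($F = \frac{\left(-3\right) \frac{1}{-39}}{7} = \frac{\left(-3\right) \left(- \frac{1}{39}\right)}{7} = \frac{1}{7} \cdot \frac{1}{13} = \frac{1}{91} \approx 0.010989$)
$t{\left(k \right)} = \frac{1}{-3 + 2 k}$ ($t{\left(k \right)} = \frac{1}{k + \left(-3 + k\right)} = \frac{1}{-3 + 2 k}$)
$t{\left(F \right)} \frac{14 - 231}{-107 + 179} = \frac{\left(14 - 231\right) \frac{1}{-107 + 179}}{-3 + 2 \cdot \frac{1}{91}} = \frac{\left(-217\right) \frac{1}{72}}{-3 + \frac{2}{91}} = \frac{\left(-217\right) \frac{1}{72}}{- \frac{271}{91}} = \left(- \frac{91}{271}\right) \left(- \frac{217}{72}\right) = \frac{19747}{19512}$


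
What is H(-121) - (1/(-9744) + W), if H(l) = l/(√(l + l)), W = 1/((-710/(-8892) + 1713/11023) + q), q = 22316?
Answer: 616143348739/10656816114349104 + 11*I*√2/2 ≈ 5.7817e-5 + 7.7782*I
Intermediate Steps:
W = 49008258/1093679814691 (W = 1/((-710/(-8892) + 1713/11023) + 22316) = 1/((-710*(-1/8892) + 1713*(1/11023)) + 22316) = 1/((355/4446 + 1713/11023) + 22316) = 1/(11529163/49008258 + 22316) = 1/(1093679814691/49008258) = 49008258/1093679814691 ≈ 4.4810e-5)
H(l) = √2*√l/2 (H(l) = l/(√(2*l)) = l/((√2*√l)) = l*(√2/(2*√l)) = √2*√l/2)
H(-121) - (1/(-9744) + W) = √2*√(-121)/2 - (1/(-9744) + 49008258/1093679814691) = √2*(11*I)/2 - (-1/9744 + 49008258/1093679814691) = 11*I*√2/2 - 1*(-616143348739/10656816114349104) = 11*I*√2/2 + 616143348739/10656816114349104 = 616143348739/10656816114349104 + 11*I*√2/2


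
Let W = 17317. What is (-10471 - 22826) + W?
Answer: -15980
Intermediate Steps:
(-10471 - 22826) + W = (-10471 - 22826) + 17317 = -33297 + 17317 = -15980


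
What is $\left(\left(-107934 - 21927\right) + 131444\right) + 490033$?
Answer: $491616$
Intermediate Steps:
$\left(\left(-107934 - 21927\right) + 131444\right) + 490033 = \left(-129861 + 131444\right) + 490033 = 1583 + 490033 = 491616$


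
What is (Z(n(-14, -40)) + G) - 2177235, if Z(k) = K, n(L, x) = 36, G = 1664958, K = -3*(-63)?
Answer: -512088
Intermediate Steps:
K = 189
Z(k) = 189
(Z(n(-14, -40)) + G) - 2177235 = (189 + 1664958) - 2177235 = 1665147 - 2177235 = -512088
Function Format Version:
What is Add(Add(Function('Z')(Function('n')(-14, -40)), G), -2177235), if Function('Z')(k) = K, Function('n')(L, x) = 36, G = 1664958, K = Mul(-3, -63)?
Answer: -512088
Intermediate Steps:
K = 189
Function('Z')(k) = 189
Add(Add(Function('Z')(Function('n')(-14, -40)), G), -2177235) = Add(Add(189, 1664958), -2177235) = Add(1665147, -2177235) = -512088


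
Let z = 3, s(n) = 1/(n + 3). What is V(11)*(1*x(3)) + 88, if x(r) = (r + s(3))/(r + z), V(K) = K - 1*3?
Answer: 830/9 ≈ 92.222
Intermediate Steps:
s(n) = 1/(3 + n)
V(K) = -3 + K (V(K) = K - 3 = -3 + K)
x(r) = (1/6 + r)/(3 + r) (x(r) = (r + 1/(3 + 3))/(r + 3) = (r + 1/6)/(3 + r) = (1/6 + r)/(3 + r))
V(11)*(1*x(3)) + 88 = (-3 + 11)*(1*((1/6 + 3)/(3 + 3))) + 88 = 8*(1*((19/6)/6)) + 88 = 8*(1*((1/6)*(19/6))) + 88 = 8*(1*(19/36)) + 88 = 8*(19/36) + 88 = 38/9 + 88 = 830/9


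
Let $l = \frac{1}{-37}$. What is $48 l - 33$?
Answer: $- \frac{1269}{37} \approx -34.297$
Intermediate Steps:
$l = - \frac{1}{37} \approx -0.027027$
$48 l - 33 = 48 \left(- \frac{1}{37}\right) - 33 = - \frac{48}{37} - 33 = - \frac{1269}{37}$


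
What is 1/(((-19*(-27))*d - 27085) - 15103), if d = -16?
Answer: -1/50396 ≈ -1.9843e-5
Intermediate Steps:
1/(((-19*(-27))*d - 27085) - 15103) = 1/((-19*(-27)*(-16) - 27085) - 15103) = 1/((513*(-16) - 27085) - 15103) = 1/((-8208 - 27085) - 15103) = 1/(-35293 - 15103) = 1/(-50396) = -1/50396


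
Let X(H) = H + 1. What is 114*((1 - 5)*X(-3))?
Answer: 912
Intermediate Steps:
X(H) = 1 + H
114*((1 - 5)*X(-3)) = 114*((1 - 5)*(1 - 3)) = 114*(-4*(-2)) = 114*8 = 912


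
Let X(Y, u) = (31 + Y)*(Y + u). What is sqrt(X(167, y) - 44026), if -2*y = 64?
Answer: 4*I*sqrt(1081) ≈ 131.51*I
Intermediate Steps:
y = -32 (y = -1/2*64 = -32)
sqrt(X(167, y) - 44026) = sqrt((167**2 + 31*167 + 31*(-32) + 167*(-32)) - 44026) = sqrt((27889 + 5177 - 992 - 5344) - 44026) = sqrt(26730 - 44026) = sqrt(-17296) = 4*I*sqrt(1081)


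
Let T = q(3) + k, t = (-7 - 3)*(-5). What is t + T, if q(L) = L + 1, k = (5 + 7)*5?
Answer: 114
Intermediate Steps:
k = 60 (k = 12*5 = 60)
q(L) = 1 + L
t = 50 (t = -10*(-5) = 50)
T = 64 (T = (1 + 3) + 60 = 4 + 60 = 64)
t + T = 50 + 64 = 114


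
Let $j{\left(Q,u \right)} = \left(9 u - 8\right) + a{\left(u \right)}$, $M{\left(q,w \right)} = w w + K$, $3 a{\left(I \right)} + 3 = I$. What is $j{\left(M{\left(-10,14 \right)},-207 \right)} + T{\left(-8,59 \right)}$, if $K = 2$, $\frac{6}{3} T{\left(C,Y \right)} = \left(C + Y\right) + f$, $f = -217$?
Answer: $-2024$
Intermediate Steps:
$T{\left(C,Y \right)} = - \frac{217}{2} + \frac{C}{2} + \frac{Y}{2}$ ($T{\left(C,Y \right)} = \frac{\left(C + Y\right) - 217}{2} = \frac{-217 + C + Y}{2} = - \frac{217}{2} + \frac{C}{2} + \frac{Y}{2}$)
$a{\left(I \right)} = -1 + \frac{I}{3}$
$M{\left(q,w \right)} = 2 + w^{2}$ ($M{\left(q,w \right)} = w w + 2 = w^{2} + 2 = 2 + w^{2}$)
$j{\left(Q,u \right)} = -9 + \frac{28 u}{3}$ ($j{\left(Q,u \right)} = \left(9 u - 8\right) + \left(-1 + \frac{u}{3}\right) = \left(-8 + 9 u\right) + \left(-1 + \frac{u}{3}\right) = -9 + \frac{28 u}{3}$)
$j{\left(M{\left(-10,14 \right)},-207 \right)} + T{\left(-8,59 \right)} = \left(-9 + \frac{28}{3} \left(-207\right)\right) + \left(- \frac{217}{2} + \frac{1}{2} \left(-8\right) + \frac{1}{2} \cdot 59\right) = \left(-9 - 1932\right) - 83 = -1941 - 83 = -2024$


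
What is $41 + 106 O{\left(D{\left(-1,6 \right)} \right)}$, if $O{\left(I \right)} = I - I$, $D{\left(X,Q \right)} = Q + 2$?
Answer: $41$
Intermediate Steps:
$D{\left(X,Q \right)} = 2 + Q$
$O{\left(I \right)} = 0$
$41 + 106 O{\left(D{\left(-1,6 \right)} \right)} = 41 + 106 \cdot 0 = 41 + 0 = 41$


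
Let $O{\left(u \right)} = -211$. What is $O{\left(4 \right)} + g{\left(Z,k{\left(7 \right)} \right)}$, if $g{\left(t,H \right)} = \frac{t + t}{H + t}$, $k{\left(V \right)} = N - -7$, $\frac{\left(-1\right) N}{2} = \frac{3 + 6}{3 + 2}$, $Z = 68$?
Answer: $- \frac{4391}{21} \approx -209.1$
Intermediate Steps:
$N = - \frac{18}{5}$ ($N = - 2 \frac{3 + 6}{3 + 2} = - 2 \cdot \frac{9}{5} = - 2 \cdot 9 \cdot \frac{1}{5} = \left(-2\right) \frac{9}{5} = - \frac{18}{5} \approx -3.6$)
$k{\left(V \right)} = \frac{17}{5}$ ($k{\left(V \right)} = - \frac{18}{5} - -7 = - \frac{18}{5} + 7 = \frac{17}{5}$)
$g{\left(t,H \right)} = \frac{2 t}{H + t}$
$O{\left(4 \right)} + g{\left(Z,k{\left(7 \right)} \right)} = -211 + 2 \cdot 68 \frac{1}{\frac{17}{5} + 68} = -211 + 2 \cdot 68 \frac{1}{\frac{357}{5}} = -211 + 2 \cdot 68 \cdot \frac{5}{357} = -211 + \frac{40}{21} = - \frac{4391}{21}$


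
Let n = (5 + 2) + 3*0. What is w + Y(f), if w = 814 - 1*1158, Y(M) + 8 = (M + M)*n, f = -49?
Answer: -1038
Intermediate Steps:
n = 7 (n = 7 + 0 = 7)
Y(M) = -8 + 14*M (Y(M) = -8 + (M + M)*7 = -8 + (2*M)*7 = -8 + 14*M)
w = -344 (w = 814 - 1158 = -344)
w + Y(f) = -344 + (-8 + 14*(-49)) = -344 + (-8 - 686) = -344 - 694 = -1038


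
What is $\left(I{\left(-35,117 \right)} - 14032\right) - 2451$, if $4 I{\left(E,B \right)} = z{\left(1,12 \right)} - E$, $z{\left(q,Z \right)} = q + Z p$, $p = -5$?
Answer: $-16489$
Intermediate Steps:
$z{\left(q,Z \right)} = q - 5 Z$ ($z{\left(q,Z \right)} = q + Z \left(-5\right) = q - 5 Z$)
$I{\left(E,B \right)} = - \frac{59}{4} - \frac{E}{4}$ ($I{\left(E,B \right)} = \frac{\left(1 - 60\right) - E}{4} = \frac{-59 - E}{4} = - \frac{59}{4} - \frac{E}{4}$)
$\left(I{\left(-35,117 \right)} - 14032\right) - 2451 = \left(\left(- \frac{59}{4} - - \frac{35}{4}\right) - 14032\right) - 2451 = \left(\left(- \frac{59}{4} + \frac{35}{4}\right) - 14032\right) - 2451 = \left(-6 - 14032\right) - 2451 = -14038 - 2451 = -16489$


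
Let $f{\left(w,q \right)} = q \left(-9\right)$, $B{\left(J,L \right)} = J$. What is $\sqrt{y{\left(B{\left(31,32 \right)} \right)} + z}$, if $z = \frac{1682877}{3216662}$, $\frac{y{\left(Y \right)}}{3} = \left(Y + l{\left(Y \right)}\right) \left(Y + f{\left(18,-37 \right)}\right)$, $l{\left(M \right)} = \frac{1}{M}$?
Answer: $\frac{\sqrt{336958926764858547870}}{99716522} \approx 184.09$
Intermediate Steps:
$f{\left(w,q \right)} = - 9 q$
$y{\left(Y \right)} = 3 \left(333 + Y\right) \left(Y + \frac{1}{Y}\right)$ ($y{\left(Y \right)} = 3 \left(Y + \frac{1}{Y}\right) \left(Y - -333\right) = 3 \left(Y + \frac{1}{Y}\right) \left(Y + 333\right) = 3 \left(Y + \frac{1}{Y}\right) \left(333 + Y\right) = 3 \left(333 + Y\right) \left(Y + \frac{1}{Y}\right)$)
$z = \frac{1682877}{3216662}$ ($z = 1682877 \cdot \frac{1}{3216662} = \frac{1682877}{3216662} \approx 0.52318$)
$\sqrt{y{\left(B{\left(31,32 \right)} \right)} + z} = \sqrt{\left(3 + 3 \cdot 31^{2} + 999 \cdot 31 + \frac{999}{31}\right) + \frac{1682877}{3216662}} = \sqrt{\left(3 + 3 \cdot 961 + 30969 + 999 \cdot \frac{1}{31}\right) + \frac{1682877}{3216662}} = \sqrt{\left(3 + 2883 + 30969 + \frac{999}{31}\right) + \frac{1682877}{3216662}} = \sqrt{\frac{1050504}{31} + \frac{1682877}{3216662}} = \sqrt{\frac{3379168466835}{99716522}} = \frac{\sqrt{336958926764858547870}}{99716522}$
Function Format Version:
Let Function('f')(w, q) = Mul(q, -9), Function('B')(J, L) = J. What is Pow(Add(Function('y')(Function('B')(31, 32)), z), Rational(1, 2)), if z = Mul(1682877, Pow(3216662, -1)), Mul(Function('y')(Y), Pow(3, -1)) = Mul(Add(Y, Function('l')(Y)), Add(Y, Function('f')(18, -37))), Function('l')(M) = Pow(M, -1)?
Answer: Mul(Rational(1, 99716522), Pow(336958926764858547870, Rational(1, 2))) ≈ 184.09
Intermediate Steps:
Function('f')(w, q) = Mul(-9, q)
Function('y')(Y) = Mul(3, Add(333, Y), Add(Y, Pow(Y, -1))) (Function('y')(Y) = Mul(3, Mul(Add(Y, Pow(Y, -1)), Add(Y, Mul(-9, -37)))) = Mul(3, Mul(Add(Y, Pow(Y, -1)), Add(Y, 333))) = Mul(3, Mul(Add(Y, Pow(Y, -1)), Add(333, Y))) = Mul(3, Mul(Add(333, Y), Add(Y, Pow(Y, -1)))) = Mul(3, Add(333, Y), Add(Y, Pow(Y, -1))))
z = Rational(1682877, 3216662) (z = Mul(1682877, Rational(1, 3216662)) = Rational(1682877, 3216662) ≈ 0.52318)
Pow(Add(Function('y')(Function('B')(31, 32)), z), Rational(1, 2)) = Pow(Add(Add(3, Mul(3, Pow(31, 2)), Mul(999, 31), Mul(999, Pow(31, -1))), Rational(1682877, 3216662)), Rational(1, 2)) = Pow(Add(Add(3, Mul(3, 961), 30969, Mul(999, Rational(1, 31))), Rational(1682877, 3216662)), Rational(1, 2)) = Pow(Add(Add(3, 2883, 30969, Rational(999, 31)), Rational(1682877, 3216662)), Rational(1, 2)) = Pow(Add(Rational(1050504, 31), Rational(1682877, 3216662)), Rational(1, 2)) = Pow(Rational(3379168466835, 99716522), Rational(1, 2)) = Mul(Rational(1, 99716522), Pow(336958926764858547870, Rational(1, 2)))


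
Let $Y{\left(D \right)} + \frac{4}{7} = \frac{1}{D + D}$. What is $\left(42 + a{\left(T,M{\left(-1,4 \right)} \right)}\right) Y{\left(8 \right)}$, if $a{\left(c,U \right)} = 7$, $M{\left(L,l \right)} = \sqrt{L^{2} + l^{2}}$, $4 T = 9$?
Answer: $- \frac{399}{16} \approx -24.938$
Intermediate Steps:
$T = \frac{9}{4}$ ($T = \frac{1}{4} \cdot 9 = \frac{9}{4} \approx 2.25$)
$Y{\left(D \right)} = - \frac{4}{7} + \frac{1}{2 D}$ ($Y{\left(D \right)} = - \frac{4}{7} + \frac{1}{D + D} = - \frac{4}{7} + \frac{1}{2 D}$)
$\left(42 + a{\left(T,M{\left(-1,4 \right)} \right)}\right) Y{\left(8 \right)} = \left(42 + 7\right) \frac{7 - 64}{14 \cdot 8} = 49 \cdot \frac{1}{14} \cdot \frac{1}{8} \left(7 - 64\right) = 49 \cdot \frac{1}{14} \cdot \frac{1}{8} \left(-57\right) = 49 \left(- \frac{57}{112}\right) = - \frac{399}{16}$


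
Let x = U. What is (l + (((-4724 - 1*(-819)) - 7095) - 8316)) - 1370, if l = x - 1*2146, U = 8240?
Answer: -14592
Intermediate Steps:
x = 8240
l = 6094 (l = 8240 - 1*2146 = 8240 - 2146 = 6094)
(l + (((-4724 - 1*(-819)) - 7095) - 8316)) - 1370 = (6094 + (((-4724 - 1*(-819)) - 7095) - 8316)) - 1370 = (6094 + (((-4724 + 819) - 7095) - 8316)) - 1370 = (6094 + ((-3905 - 7095) - 8316)) - 1370 = (6094 + (-11000 - 8316)) - 1370 = (6094 - 19316) - 1370 = -13222 - 1370 = -14592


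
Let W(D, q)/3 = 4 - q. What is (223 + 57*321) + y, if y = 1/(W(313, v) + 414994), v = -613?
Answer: 7719969401/416845 ≈ 18520.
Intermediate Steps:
W(D, q) = 12 - 3*q (W(D, q) = 3*(4 - q) = 12 - 3*q)
y = 1/416845 (y = 1/((12 - 3*(-613)) + 414994) = 1/((12 + 1839) + 414994) = 1/(1851 + 414994) = 1/416845 ≈ 2.3990e-6)
(223 + 57*321) + y = (223 + 57*321) + 1/416845 = (223 + 18297) + 1/416845 = 18520 + 1/416845 = 7719969401/416845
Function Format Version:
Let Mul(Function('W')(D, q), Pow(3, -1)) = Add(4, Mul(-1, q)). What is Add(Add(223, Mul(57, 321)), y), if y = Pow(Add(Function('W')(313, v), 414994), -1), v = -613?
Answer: Rational(7719969401, 416845) ≈ 18520.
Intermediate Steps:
Function('W')(D, q) = Add(12, Mul(-3, q)) (Function('W')(D, q) = Mul(3, Add(4, Mul(-1, q))) = Add(12, Mul(-3, q)))
y = Rational(1, 416845) (y = Pow(Add(Add(12, Mul(-3, -613)), 414994), -1) = Pow(Add(Add(12, 1839), 414994), -1) = Pow(Add(1851, 414994), -1) = Pow(416845, -1) = Rational(1, 416845) ≈ 2.3990e-6)
Add(Add(223, Mul(57, 321)), y) = Add(Add(223, Mul(57, 321)), Rational(1, 416845)) = Add(Add(223, 18297), Rational(1, 416845)) = Add(18520, Rational(1, 416845)) = Rational(7719969401, 416845)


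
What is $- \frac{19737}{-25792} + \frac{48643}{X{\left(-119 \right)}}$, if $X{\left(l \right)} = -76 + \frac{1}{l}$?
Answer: $- \frac{149118909299}{233288640} \approx -639.2$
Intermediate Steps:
$- \frac{19737}{-25792} + \frac{48643}{X{\left(-119 \right)}} = - \frac{19737}{-25792} + \frac{48643}{-76 + \frac{1}{-119}} = \left(-19737\right) \left(- \frac{1}{25792}\right) + \frac{48643}{-76 - \frac{1}{119}} = \frac{19737}{25792} + \frac{48643}{- \frac{9045}{119}} = \frac{19737}{25792} + 48643 \left(- \frac{119}{9045}\right) = \frac{19737}{25792} - \frac{5788517}{9045} = - \frac{149118909299}{233288640}$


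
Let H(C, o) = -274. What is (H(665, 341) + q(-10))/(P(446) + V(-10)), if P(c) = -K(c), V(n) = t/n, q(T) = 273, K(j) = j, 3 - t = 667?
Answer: 5/1898 ≈ 0.0026344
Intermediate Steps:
t = -664 (t = 3 - 1*667 = 3 - 667 = -664)
V(n) = -664/n
P(c) = -c
(H(665, 341) + q(-10))/(P(446) + V(-10)) = (-274 + 273)/(-1*446 - 664/(-10)) = -1/(-446 - 664*(-⅒)) = -1/(-446 + 332/5) = -1/(-1898/5) = -1*(-5/1898) = 5/1898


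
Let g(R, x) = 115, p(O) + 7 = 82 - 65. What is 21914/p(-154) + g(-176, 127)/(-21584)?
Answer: 236495313/107920 ≈ 2191.4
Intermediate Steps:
p(O) = 10 (p(O) = -7 + (82 - 65) = -7 + 17 = 10)
21914/p(-154) + g(-176, 127)/(-21584) = 21914/10 + 115/(-21584) = 21914*(⅒) + 115*(-1/21584) = 10957/5 - 115/21584 = 236495313/107920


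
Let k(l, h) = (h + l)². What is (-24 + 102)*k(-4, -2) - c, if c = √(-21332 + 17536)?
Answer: 2808 - 2*I*√949 ≈ 2808.0 - 61.612*I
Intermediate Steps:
c = 2*I*√949 (c = √(-3796) = 2*I*√949 ≈ 61.612*I)
(-24 + 102)*k(-4, -2) - c = (-24 + 102)*(-2 - 4)² - 2*I*√949 = 78*(-6)² - 2*I*√949 = 78*36 - 2*I*√949 = 2808 - 2*I*√949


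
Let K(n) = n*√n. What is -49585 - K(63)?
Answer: -49585 - 189*√7 ≈ -50085.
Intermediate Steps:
K(n) = n^(3/2)
-49585 - K(63) = -49585 - 63^(3/2) = -49585 - 189*√7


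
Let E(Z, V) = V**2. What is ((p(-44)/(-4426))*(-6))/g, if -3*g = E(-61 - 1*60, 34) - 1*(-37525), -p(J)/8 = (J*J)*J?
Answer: -6133248/85601053 ≈ -0.071649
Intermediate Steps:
p(J) = -8*J**3 (p(J) = -8*J*J*J = -8*J**2*J = -8*J**3)
g = -38681/3 (g = -(34**2 - 1*(-37525))/3 = -(1156 + 37525)/3 = -1/3*38681 = -38681/3 ≈ -12894.)
((p(-44)/(-4426))*(-6))/g = ((-8*(-44)**3/(-4426))*(-6))/(-38681/3) = ((-8*(-85184)*(-1/4426))*(-6))*(-3/38681) = ((681472*(-1/4426))*(-6))*(-3/38681) = -340736/2213*(-6)*(-3/38681) = (2044416/2213)*(-3/38681) = -6133248/85601053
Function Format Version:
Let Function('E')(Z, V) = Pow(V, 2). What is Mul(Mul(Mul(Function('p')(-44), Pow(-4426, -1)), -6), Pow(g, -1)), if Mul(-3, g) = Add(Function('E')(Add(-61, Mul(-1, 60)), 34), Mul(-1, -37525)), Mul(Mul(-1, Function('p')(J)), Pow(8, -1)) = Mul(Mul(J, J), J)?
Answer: Rational(-6133248, 85601053) ≈ -0.071649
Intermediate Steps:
Function('p')(J) = Mul(-8, Pow(J, 3)) (Function('p')(J) = Mul(-8, Mul(Mul(J, J), J)) = Mul(-8, Mul(Pow(J, 2), J)) = Mul(-8, Pow(J, 3)))
g = Rational(-38681, 3) (g = Mul(Rational(-1, 3), Add(Pow(34, 2), Mul(-1, -37525))) = Mul(Rational(-1, 3), Add(1156, 37525)) = Mul(Rational(-1, 3), 38681) = Rational(-38681, 3) ≈ -12894.)
Mul(Mul(Mul(Function('p')(-44), Pow(-4426, -1)), -6), Pow(g, -1)) = Mul(Mul(Mul(Mul(-8, Pow(-44, 3)), Pow(-4426, -1)), -6), Pow(Rational(-38681, 3), -1)) = Mul(Mul(Mul(Mul(-8, -85184), Rational(-1, 4426)), -6), Rational(-3, 38681)) = Mul(Mul(Mul(681472, Rational(-1, 4426)), -6), Rational(-3, 38681)) = Mul(Mul(Rational(-340736, 2213), -6), Rational(-3, 38681)) = Mul(Rational(2044416, 2213), Rational(-3, 38681)) = Rational(-6133248, 85601053)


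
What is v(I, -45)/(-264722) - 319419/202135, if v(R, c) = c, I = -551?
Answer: -84548140443/53509581470 ≈ -1.5801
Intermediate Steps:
v(I, -45)/(-264722) - 319419/202135 = -45/(-264722) - 319419/202135 = -45*(-1/264722) - 319419*1/202135 = 45/264722 - 319419/202135 = -84548140443/53509581470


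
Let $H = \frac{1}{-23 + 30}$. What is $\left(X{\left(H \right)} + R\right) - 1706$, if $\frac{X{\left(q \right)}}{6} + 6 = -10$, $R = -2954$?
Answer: $-4756$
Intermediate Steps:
$H = \frac{1}{7} \approx 0.14286$
$X{\left(q \right)} = -96$ ($X{\left(q \right)} = -36 + 6 \left(-10\right) = -36 - 60 = -96$)
$\left(X{\left(H \right)} + R\right) - 1706 = \left(-96 - 2954\right) - 1706 = -3050 - 1706 = -4756$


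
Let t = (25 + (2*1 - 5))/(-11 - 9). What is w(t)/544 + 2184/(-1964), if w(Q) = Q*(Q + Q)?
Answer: -14791789/13355200 ≈ -1.1076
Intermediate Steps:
t = -11/10 (t = (25 + (2 - 5))/(-20) = (25 - 3)*(-1/20) = 22*(-1/20) = -11/10 ≈ -1.1000)
w(Q) = 2*Q² (w(Q) = Q*(2*Q) = 2*Q²)
w(t)/544 + 2184/(-1964) = (2*(-11/10)²)/544 + 2184/(-1964) = (2*(121/100))*(1/544) + 2184*(-1/1964) = (121/50)*(1/544) - 546/491 = 121/27200 - 546/491 = -14791789/13355200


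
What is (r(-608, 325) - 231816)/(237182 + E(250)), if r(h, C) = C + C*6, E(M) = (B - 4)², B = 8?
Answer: -17657/18246 ≈ -0.96772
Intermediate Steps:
E(M) = 16 (E(M) = (8 - 4)² = 4² = 16)
r(h, C) = 7*C (r(h, C) = C + 6*C = 7*C)
(r(-608, 325) - 231816)/(237182 + E(250)) = (7*325 - 231816)/(237182 + 16) = (2275 - 231816)/237198 = -229541*1/237198 = -17657/18246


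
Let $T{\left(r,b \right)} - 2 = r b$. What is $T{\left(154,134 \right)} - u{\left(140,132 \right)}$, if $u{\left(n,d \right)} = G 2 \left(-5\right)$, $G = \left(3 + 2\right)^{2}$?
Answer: $20888$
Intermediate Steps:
$T{\left(r,b \right)} = 2 + b r$ ($T{\left(r,b \right)} = 2 + r b = 2 + b r$)
$G = 25$ ($G = 5^{2} = 25$)
$u{\left(n,d \right)} = -250$ ($u{\left(n,d \right)} = 25 \cdot 2 \left(-5\right) = 50 \left(-5\right) = -250$)
$T{\left(154,134 \right)} - u{\left(140,132 \right)} = \left(2 + 134 \cdot 154\right) - -250 = \left(2 + 20636\right) + 250 = 20638 + 250 = 20888$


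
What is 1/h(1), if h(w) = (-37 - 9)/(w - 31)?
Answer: 15/23 ≈ 0.65217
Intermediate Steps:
h(w) = -46/(-31 + w)
1/h(1) = 1/(-46/(-31 + 1)) = 1/(-46/(-30)) = 1/(-46*(-1/30)) = 1/(23/15) = 15/23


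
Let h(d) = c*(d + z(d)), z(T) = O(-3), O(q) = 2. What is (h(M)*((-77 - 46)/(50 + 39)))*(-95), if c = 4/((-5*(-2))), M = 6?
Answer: 37392/89 ≈ 420.13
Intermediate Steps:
z(T) = 2
c = ⅖ (c = 4/10 = 4*(⅒) = ⅖ ≈ 0.40000)
h(d) = ⅘ + 2*d/5 (h(d) = 2*(d + 2)/5 = 2*(2 + d)/5 = ⅘ + 2*d/5)
(h(M)*((-77 - 46)/(50 + 39)))*(-95) = ((⅘ + (⅖)*6)*((-77 - 46)/(50 + 39)))*(-95) = ((⅘ + 12/5)*(-123/89))*(-95) = (16*(-123*1/89)/5)*(-95) = ((16/5)*(-123/89))*(-95) = -1968/445*(-95) = 37392/89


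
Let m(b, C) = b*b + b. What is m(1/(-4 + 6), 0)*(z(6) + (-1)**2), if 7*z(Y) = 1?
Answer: 6/7 ≈ 0.85714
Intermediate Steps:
z(Y) = 1/7 (z(Y) = (1/7)*1 = 1/7)
m(b, C) = b + b**2 (m(b, C) = b**2 + b = b + b**2)
m(1/(-4 + 6), 0)*(z(6) + (-1)**2) = ((1 + 1/(-4 + 6))/(-4 + 6))*(1/7 + (-1)**2) = ((1 + 1/2)/2)*(1/7 + 1) = ((1 + 1/2)/2)*(8/7) = ((1/2)*(3/2))*(8/7) = (3/4)*(8/7) = 6/7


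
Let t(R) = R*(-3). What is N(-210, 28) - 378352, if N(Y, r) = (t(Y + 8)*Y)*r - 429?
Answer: -3942061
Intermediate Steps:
t(R) = -3*R
N(Y, r) = -429 + Y*r*(-24 - 3*Y) (N(Y, r) = ((-3*(Y + 8))*Y)*r - 429 = ((-3*(8 + Y))*Y)*r - 429 = ((-24 - 3*Y)*Y)*r - 429 = (Y*(-24 - 3*Y))*r - 429 = Y*r*(-24 - 3*Y) - 429 = -429 + Y*r*(-24 - 3*Y))
N(-210, 28) - 378352 = (-429 + 3*(-210)*28*(-8 - 1*(-210))) - 378352 = (-429 + 3*(-210)*28*(-8 + 210)) - 378352 = (-429 + 3*(-210)*28*202) - 378352 = (-429 - 3563280) - 378352 = -3563709 - 378352 = -3942061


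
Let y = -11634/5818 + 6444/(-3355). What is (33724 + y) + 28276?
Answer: 605062828369/9759695 ≈ 61996.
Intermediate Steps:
y = -38261631/9759695 (y = -11634*1/5818 + 6444*(-1/3355) = -5817/2909 - 6444/3355 = -38261631/9759695 ≈ -3.9204)
(33724 + y) + 28276 = (33724 - 38261631/9759695) + 28276 = 329097692549/9759695 + 28276 = 605062828369/9759695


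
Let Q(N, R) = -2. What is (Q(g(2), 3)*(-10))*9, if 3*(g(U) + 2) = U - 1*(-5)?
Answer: 180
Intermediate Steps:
g(U) = -⅓ + U/3 (g(U) = -2 + (U - 1*(-5))/3 = -2 + (U + 5)/3 = -2 + (5 + U)/3 = -2 + (5/3 + U/3) = -⅓ + U/3)
(Q(g(2), 3)*(-10))*9 = -2*(-10)*9 = 20*9 = 180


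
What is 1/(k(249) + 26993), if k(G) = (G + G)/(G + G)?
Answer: 1/26994 ≈ 3.7045e-5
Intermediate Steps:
k(G) = 1 (k(G) = (2*G)/((2*G)) = (2*G)*(1/(2*G)) = 1)
1/(k(249) + 26993) = 1/(1 + 26993) = 1/26994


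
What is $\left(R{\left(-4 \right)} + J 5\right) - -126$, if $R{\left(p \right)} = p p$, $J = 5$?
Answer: $167$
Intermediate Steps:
$R{\left(p \right)} = p^{2}$
$\left(R{\left(-4 \right)} + J 5\right) - -126 = \left(\left(-4\right)^{2} + 5 \cdot 5\right) - -126 = \left(16 + 25\right) + 126 = 41 + 126 = 167$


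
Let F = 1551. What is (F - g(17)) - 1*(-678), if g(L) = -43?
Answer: 2272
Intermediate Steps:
(F - g(17)) - 1*(-678) = (1551 - 1*(-43)) - 1*(-678) = (1551 + 43) + 678 = 1594 + 678 = 2272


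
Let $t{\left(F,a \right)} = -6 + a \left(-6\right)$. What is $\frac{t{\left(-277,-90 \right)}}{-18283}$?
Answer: $- \frac{534}{18283} \approx -0.029207$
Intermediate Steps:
$t{\left(F,a \right)} = -6 - 6 a$
$\frac{t{\left(-277,-90 \right)}}{-18283} = \frac{-6 - -540}{-18283} = \left(-6 + 540\right) \left(- \frac{1}{18283}\right) = 534 \left(- \frac{1}{18283}\right) = - \frac{534}{18283}$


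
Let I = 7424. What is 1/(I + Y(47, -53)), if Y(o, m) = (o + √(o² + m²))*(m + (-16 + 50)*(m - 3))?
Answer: 84555/12068634257 - 1957*√5018/12068634257 ≈ -4.4806e-6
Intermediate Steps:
Y(o, m) = (-102 + 35*m)*(o + √(m² + o²)) (Y(o, m) = (o + √(m² + o²))*(m + 34*(-3 + m)) = (o + √(m² + o²))*(m + (-102 + 34*m)) = (o + √(m² + o²))*(-102 + 35*m) = (-102 + 35*m)*(o + √(m² + o²)))
1/(I + Y(47, -53)) = 1/(7424 + (-102*47 - 102*√((-53)² + 47²) + 35*(-53)*47 + 35*(-53)*√((-53)² + 47²))) = 1/(7424 + (-4794 - 102*√(2809 + 2209) - 87185 + 35*(-53)*√(2809 + 2209))) = 1/(7424 + (-4794 - 102*√5018 - 87185 + 35*(-53)*√5018)) = 1/(7424 + (-4794 - 102*√5018 - 87185 - 1855*√5018)) = 1/(7424 + (-91979 - 1957*√5018)) = 1/(-84555 - 1957*√5018)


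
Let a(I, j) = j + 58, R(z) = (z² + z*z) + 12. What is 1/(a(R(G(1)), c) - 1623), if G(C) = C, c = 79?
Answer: -1/1486 ≈ -0.00067295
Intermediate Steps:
R(z) = 12 + 2*z² (R(z) = (z² + z²) + 12 = 2*z² + 12 = 12 + 2*z²)
a(I, j) = 58 + j
1/(a(R(G(1)), c) - 1623) = 1/((58 + 79) - 1623) = 1/(137 - 1623) = 1/(-1486) = -1/1486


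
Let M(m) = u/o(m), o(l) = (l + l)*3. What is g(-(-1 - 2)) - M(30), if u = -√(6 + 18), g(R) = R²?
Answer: 9 + √6/90 ≈ 9.0272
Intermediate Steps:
o(l) = 6*l (o(l) = (2*l)*3 = 6*l)
u = -2*√6 (u = -√24 = -2*√6 ≈ -4.8990)
M(m) = -√6/(3*m) (M(m) = (-2*√6)/((6*m)) = (-2*√6)*(1/(6*m)) = -√6/(3*m))
g(-(-1 - 2)) - M(30) = (-(-1 - 2))² - (-1)*√6/(3*30) = (-1*(-3))² - (-1)*√6/(3*30) = 3² - (-1)*√6/90 = 9 + √6/90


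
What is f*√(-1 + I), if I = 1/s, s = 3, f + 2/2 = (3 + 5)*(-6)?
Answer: -49*I*√6/3 ≈ -40.008*I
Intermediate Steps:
f = -49 (f = -1 + (3 + 5)*(-6) = -1 + 8*(-6) = -1 - 48 = -49)
I = ⅓ (I = 1/3 = ⅓ ≈ 0.33333)
f*√(-1 + I) = -49*√(-1 + ⅓) = -49*I*√6/3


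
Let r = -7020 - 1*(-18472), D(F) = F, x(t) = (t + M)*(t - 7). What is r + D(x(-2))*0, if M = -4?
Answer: 11452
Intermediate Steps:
x(t) = (-7 + t)*(-4 + t) (x(t) = (t - 4)*(t - 7) = (-4 + t)*(-7 + t) = (-7 + t)*(-4 + t))
r = 11452 (r = -7020 + 18472 = 11452)
r + D(x(-2))*0 = 11452 + (28 + (-2)² - 11*(-2))*0 = 11452 + (28 + 4 + 22)*0 = 11452 + 54*0 = 11452 + 0 = 11452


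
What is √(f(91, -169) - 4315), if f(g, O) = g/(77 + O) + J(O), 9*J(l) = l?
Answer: I*√82551301/138 ≈ 65.839*I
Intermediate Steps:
J(l) = l/9
f(g, O) = O/9 + g/(77 + O) (f(g, O) = g/(77 + O) + O/9 = O/9 + g/(77 + O))
√(f(91, -169) - 4315) = √(((-169)² + 9*91 + 77*(-169))/(9*(77 - 169)) - 4315) = √((⅑)*(28561 + 819 - 13013)/(-92) - 4315) = √((⅑)*(-1/92)*16367 - 4315) = √(-16367/828 - 4315) = √(-3589187/828) = I*√82551301/138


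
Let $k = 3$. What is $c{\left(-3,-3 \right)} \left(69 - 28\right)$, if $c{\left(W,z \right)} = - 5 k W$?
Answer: $1845$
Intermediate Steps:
$c{\left(W,z \right)} = - 15 W$ ($c{\left(W,z \right)} = \left(-5\right) 3 W = - 15 W$)
$c{\left(-3,-3 \right)} \left(69 - 28\right) = \left(-15\right) \left(-3\right) \left(69 - 28\right) = 45 \cdot 41 = 1845$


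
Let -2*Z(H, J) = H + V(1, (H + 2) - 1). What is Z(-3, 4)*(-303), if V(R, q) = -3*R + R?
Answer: -1515/2 ≈ -757.50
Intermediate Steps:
V(R, q) = -2*R
Z(H, J) = 1 - H/2 (Z(H, J) = -(H - 2*1)/2 = -(H - 2)/2 = -(-2 + H)/2 = 1 - H/2)
Z(-3, 4)*(-303) = (1 - ½*(-3))*(-303) = (1 + 3/2)*(-303) = (5/2)*(-303) = -1515/2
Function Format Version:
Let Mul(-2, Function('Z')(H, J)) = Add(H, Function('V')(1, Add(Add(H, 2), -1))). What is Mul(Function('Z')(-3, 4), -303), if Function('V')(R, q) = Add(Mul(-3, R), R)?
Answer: Rational(-1515, 2) ≈ -757.50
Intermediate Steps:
Function('V')(R, q) = Mul(-2, R)
Function('Z')(H, J) = Add(1, Mul(Rational(-1, 2), H)) (Function('Z')(H, J) = Mul(Rational(-1, 2), Add(H, Mul(-2, 1))) = Mul(Rational(-1, 2), Add(H, -2)) = Mul(Rational(-1, 2), Add(-2, H)) = Add(1, Mul(Rational(-1, 2), H)))
Mul(Function('Z')(-3, 4), -303) = Mul(Add(1, Mul(Rational(-1, 2), -3)), -303) = Mul(Add(1, Rational(3, 2)), -303) = Mul(Rational(5, 2), -303) = Rational(-1515, 2)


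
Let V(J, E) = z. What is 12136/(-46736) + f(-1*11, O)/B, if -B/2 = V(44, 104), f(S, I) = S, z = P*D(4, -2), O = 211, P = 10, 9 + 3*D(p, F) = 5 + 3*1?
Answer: -111563/58420 ≈ -1.9097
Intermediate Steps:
D(p, F) = -⅓ (D(p, F) = -3 + (5 + 3*1)/3 = -3 + (5 + 3)/3 = -3 + (⅓)*8 = -3 + 8/3 = -⅓)
z = -10/3 (z = 10*(-⅓) = -10/3 ≈ -3.3333)
V(J, E) = -10/3
B = 20/3 (B = -2*(-10/3) = 20/3 ≈ 6.6667)
12136/(-46736) + f(-1*11, O)/B = 12136/(-46736) + (-1*11)/(20/3) = 12136*(-1/46736) - 11*3/20 = -1517/5842 - 33/20 = -111563/58420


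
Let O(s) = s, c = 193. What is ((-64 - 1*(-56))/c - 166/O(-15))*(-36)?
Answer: -383016/965 ≈ -396.91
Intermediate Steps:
((-64 - 1*(-56))/c - 166/O(-15))*(-36) = ((-64 - 1*(-56))/193 - 166/(-15))*(-36) = ((-64 + 56)*(1/193) - 166*(-1/15))*(-36) = (-8*1/193 + 166/15)*(-36) = (-8/193 + 166/15)*(-36) = (31918/2895)*(-36) = -383016/965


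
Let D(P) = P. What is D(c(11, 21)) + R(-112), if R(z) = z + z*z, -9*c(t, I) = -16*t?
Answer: 112064/9 ≈ 12452.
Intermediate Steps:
c(t, I) = 16*t/9 (c(t, I) = -(-16)*t/9 = 16*t/9)
R(z) = z + z²
D(c(11, 21)) + R(-112) = (16/9)*11 - 112*(1 - 112) = 176/9 - 112*(-111) = 176/9 + 12432 = 112064/9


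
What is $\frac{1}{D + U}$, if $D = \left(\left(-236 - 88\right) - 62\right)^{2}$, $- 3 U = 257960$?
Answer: $\frac{3}{189028} \approx 1.5871 \cdot 10^{-5}$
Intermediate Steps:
$U = - \frac{257960}{3}$ ($U = \left(- \frac{1}{3}\right) 257960 = - \frac{257960}{3} \approx -85987.0$)
$D = 148996$ ($D = \left(-324 - 62\right)^{2} = \left(-386\right)^{2} = 148996$)
$\frac{1}{D + U} = \frac{1}{148996 - \frac{257960}{3}} = \frac{1}{\frac{189028}{3}} = \frac{3}{189028}$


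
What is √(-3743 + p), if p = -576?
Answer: I*√4319 ≈ 65.719*I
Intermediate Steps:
√(-3743 + p) = √(-3743 - 576) = √(-4319) = I*√4319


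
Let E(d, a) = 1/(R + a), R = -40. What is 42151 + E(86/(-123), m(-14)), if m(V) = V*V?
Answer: 6575557/156 ≈ 42151.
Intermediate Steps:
m(V) = V²
E(d, a) = 1/(-40 + a)
42151 + E(86/(-123), m(-14)) = 42151 + 1/(-40 + (-14)²) = 42151 + 1/(-40 + 196) = 42151 + 1/156 = 6575557/156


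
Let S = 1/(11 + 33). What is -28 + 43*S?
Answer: -1189/44 ≈ -27.023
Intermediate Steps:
S = 1/44 ≈ 0.022727
-28 + 43*S = -28 + 43*(1/44) = -28 + 43/44 = -1189/44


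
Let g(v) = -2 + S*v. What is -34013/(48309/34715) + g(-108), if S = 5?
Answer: -1206944773/48309 ≈ -24984.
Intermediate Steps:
g(v) = -2 + 5*v
-34013/(48309/34715) + g(-108) = -34013/(48309/34715) + (-2 + 5*(-108)) = -34013/(48309*(1/34715)) + (-2 - 540) = -34013/48309/34715 - 542 = -34013*34715/48309 - 542 = -1180761295/48309 - 542 = -1206944773/48309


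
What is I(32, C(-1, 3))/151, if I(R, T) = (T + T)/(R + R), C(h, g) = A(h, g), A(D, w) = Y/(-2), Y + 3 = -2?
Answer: 5/9664 ≈ 0.00051738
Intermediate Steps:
Y = -5 (Y = -3 - 2 = -5)
A(D, w) = 5/2 (A(D, w) = -5/(-2) = -5*(-½) = 5/2)
C(h, g) = 5/2
I(R, T) = T/R (I(R, T) = (2*T)/((2*R)) = (2*T)*(1/(2*R)) = T/R)
I(32, C(-1, 3))/151 = ((5/2)/32)/151 = ((5/2)*(1/32))*(1/151) = (5/64)*(1/151) = 5/9664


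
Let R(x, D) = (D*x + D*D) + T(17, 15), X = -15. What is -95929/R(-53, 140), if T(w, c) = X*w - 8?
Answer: -95929/11917 ≈ -8.0498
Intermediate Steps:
T(w, c) = -8 - 15*w (T(w, c) = -15*w - 8 = -8 - 15*w)
R(x, D) = -263 + D**2 + D*x (R(x, D) = (D*x + D*D) + (-8 - 15*17) = (D*x + D**2) + (-8 - 255) = (D**2 + D*x) - 263 = -263 + D**2 + D*x)
-95929/R(-53, 140) = -95929/(-263 + 140**2 + 140*(-53)) = -95929/(-263 + 19600 - 7420) = -95929/11917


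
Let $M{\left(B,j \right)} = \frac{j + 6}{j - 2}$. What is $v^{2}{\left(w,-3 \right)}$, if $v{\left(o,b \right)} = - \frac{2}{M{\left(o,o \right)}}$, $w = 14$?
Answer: $\frac{36}{25} \approx 1.44$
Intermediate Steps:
$M{\left(B,j \right)} = \frac{6 + j}{-2 + j}$
$v{\left(o,b \right)} = - \frac{2 \left(-2 + o\right)}{6 + o}$ ($v{\left(o,b \right)} = - \frac{2}{\frac{1}{-2 + o} \left(6 + o\right)} = - 2 \frac{-2 + o}{6 + o} = - \frac{2 \left(-2 + o\right)}{6 + o}$)
$v^{2}{\left(w,-3 \right)} = \left(\frac{2 \left(2 - 14\right)}{6 + 14}\right)^{2} = \left(\frac{2 \left(2 - 14\right)}{20}\right)^{2} = \left(2 \cdot \frac{1}{20} \left(-12\right)\right)^{2} = \left(- \frac{6}{5}\right)^{2} = \frac{36}{25}$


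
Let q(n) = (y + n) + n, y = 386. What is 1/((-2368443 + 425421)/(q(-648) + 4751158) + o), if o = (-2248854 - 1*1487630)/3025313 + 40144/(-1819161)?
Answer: -4357189855359917244/7259848435622895109 ≈ -0.60018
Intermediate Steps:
q(n) = 386 + 2*n (q(n) = (386 + n) + n = 386 + 2*n)
o = -6918714134996/5503531422393 (o = (-2248854 - 1487630)*(1/3025313) + 40144*(-1/1819161) = -3736484*1/3025313 - 40144/1819161 = -3736484/3025313 - 40144/1819161 = -6918714134996/5503531422393 ≈ -1.2571)
1/((-2368443 + 425421)/(q(-648) + 4751158) + o) = 1/((-2368443 + 425421)/((386 + 2*(-648)) + 4751158) - 6918714134996/5503531422393) = 1/(-1943022/((386 - 1296) + 4751158) - 6918714134996/5503531422393) = 1/(-1943022/(-910 + 4751158) - 6918714134996/5503531422393) = 1/(-1943022/4750248 - 6918714134996/5503531422393) = 1/(-1943022*1/4750248 - 6918714134996/5503531422393) = 1/(-323837/791708 - 6918714134996/5503531422393) = 1/(-7259848435622895109/4357189855359917244) = -4357189855359917244/7259848435622895109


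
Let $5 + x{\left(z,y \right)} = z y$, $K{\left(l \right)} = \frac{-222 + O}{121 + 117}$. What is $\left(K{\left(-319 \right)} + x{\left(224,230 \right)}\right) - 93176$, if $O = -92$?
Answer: $- \frac{4957816}{119} \approx -41662.0$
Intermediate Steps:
$K{\left(l \right)} = - \frac{157}{119}$ ($K{\left(l \right)} = \frac{-222 - 92}{121 + 117} = - \frac{314}{238} = \left(-314\right) \frac{1}{238} = - \frac{157}{119}$)
$x{\left(z,y \right)} = -5 + y z$ ($x{\left(z,y \right)} = -5 + z y = -5 + y z$)
$\left(K{\left(-319 \right)} + x{\left(224,230 \right)}\right) - 93176 = \left(- \frac{157}{119} + \left(-5 + 230 \cdot 224\right)\right) - 93176 = \left(- \frac{157}{119} + \left(-5 + 51520\right)\right) + \left(-131981 + 38805\right) = \left(- \frac{157}{119} + 51515\right) - 93176 = \frac{6130128}{119} - 93176 = - \frac{4957816}{119}$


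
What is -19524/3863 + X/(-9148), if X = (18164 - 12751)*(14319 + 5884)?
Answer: -422631800609/35338724 ≈ -11959.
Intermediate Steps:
X = 109358839 (X = 5413*20203 = 109358839)
-19524/3863 + X/(-9148) = -19524/3863 + 109358839/(-9148) = -19524*1/3863 + 109358839*(-1/9148) = -19524/3863 - 109358839/9148 = -422631800609/35338724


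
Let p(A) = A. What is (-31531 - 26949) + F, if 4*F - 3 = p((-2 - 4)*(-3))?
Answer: -233899/4 ≈ -58475.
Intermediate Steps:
F = 21/4 (F = 3/4 + ((-2 - 4)*(-3))/4 = 3/4 + (-6*(-3))/4 = 3/4 + (1/4)*18 = 3/4 + 9/2 = 21/4 ≈ 5.2500)
(-31531 - 26949) + F = (-31531 - 26949) + 21/4 = -58480 + 21/4 = -233899/4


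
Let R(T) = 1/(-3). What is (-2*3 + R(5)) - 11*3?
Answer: -118/3 ≈ -39.333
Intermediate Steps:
R(T) = -1/3
(-2*3 + R(5)) - 11*3 = (-2*3 - 1/3) - 11*3 = (-6 - 1/3) - 33 = -19/3 - 33 = -118/3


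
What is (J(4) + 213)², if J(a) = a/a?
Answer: 45796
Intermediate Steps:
J(a) = 1
(J(4) + 213)² = (1 + 213)² = 214² = 45796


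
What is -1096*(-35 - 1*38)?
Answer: 80008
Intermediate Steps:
-1096*(-35 - 1*38) = -1096*(-35 - 38) = -1096*(-73) = 80008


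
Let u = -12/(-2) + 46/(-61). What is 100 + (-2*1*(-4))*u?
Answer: 8660/61 ≈ 141.97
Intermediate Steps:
u = 320/61 (u = -12*(-1/2) + 46*(-1/61) = 6 - 46/61 = 320/61 ≈ 5.2459)
100 + (-2*1*(-4))*u = 100 + (-2*1*(-4))*(320/61) = 100 - 2*(-4)*(320/61) = 100 + 8*(320/61) = 100 + 2560/61 = 8660/61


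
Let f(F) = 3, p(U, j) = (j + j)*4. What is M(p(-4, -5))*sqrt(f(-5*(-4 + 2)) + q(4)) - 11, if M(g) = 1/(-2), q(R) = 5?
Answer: -11 - sqrt(2) ≈ -12.414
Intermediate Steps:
p(U, j) = 8*j (p(U, j) = (2*j)*4 = 8*j)
M(g) = -1/2 (M(g) = 1*(-1/2) = -1/2)
M(p(-4, -5))*sqrt(f(-5*(-4 + 2)) + q(4)) - 11 = -sqrt(3 + 5)/2 - 11 = -sqrt(2) - 11 = -11 - sqrt(2)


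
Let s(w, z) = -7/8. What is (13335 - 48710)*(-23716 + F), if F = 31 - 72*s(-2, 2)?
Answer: 835628250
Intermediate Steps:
s(w, z) = -7/8 (s(w, z) = -7*1/8 = -7/8)
F = 94 (F = 31 - 72*(-7/8) = 31 + 63 = 94)
(13335 - 48710)*(-23716 + F) = (13335 - 48710)*(-23716 + 94) = -35375*(-23622) = 835628250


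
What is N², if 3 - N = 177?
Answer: 30276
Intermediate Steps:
N = -174 (N = 3 - 1*177 = 3 - 177 = -174)
N² = (-174)² = 30276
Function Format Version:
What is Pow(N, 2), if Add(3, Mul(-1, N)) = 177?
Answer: 30276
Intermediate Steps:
N = -174 (N = Add(3, Mul(-1, 177)) = Add(3, -177) = -174)
Pow(N, 2) = Pow(-174, 2) = 30276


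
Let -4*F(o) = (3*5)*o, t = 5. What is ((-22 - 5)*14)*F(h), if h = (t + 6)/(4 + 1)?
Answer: 6237/2 ≈ 3118.5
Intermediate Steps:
h = 11/5 (h = (5 + 6)/(4 + 1) = 11/5 ≈ 2.2000)
F(o) = -15*o/4 (F(o) = -3*5*o/4 = -15*o/4)
((-22 - 5)*14)*F(h) = ((-22 - 5)*14)*(-15/4*11/5) = -27*14*(-33/4) = -378*(-33/4) = 6237/2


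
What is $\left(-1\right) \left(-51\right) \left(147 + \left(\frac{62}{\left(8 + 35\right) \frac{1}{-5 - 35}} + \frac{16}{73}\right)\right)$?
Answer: $\frac{14335131}{3139} \approx 4566.8$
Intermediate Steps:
$\left(-1\right) \left(-51\right) \left(147 + \left(\frac{62}{\left(8 + 35\right) \frac{1}{-5 - 35}} + \frac{16}{73}\right)\right) = 51 \left(147 + \left(\frac{62}{43 \frac{1}{-40}} + 16 \cdot \frac{1}{73}\right)\right) = 51 \left(147 + \left(\frac{62}{43 \left(- \frac{1}{40}\right)} + \frac{16}{73}\right)\right) = 51 \left(147 + \left(\frac{62}{- \frac{43}{40}} + \frac{16}{73}\right)\right) = 51 \left(147 + \left(62 \left(- \frac{40}{43}\right) + \frac{16}{73}\right)\right) = 51 \left(147 + \left(- \frac{2480}{43} + \frac{16}{73}\right)\right) = 51 \left(147 - \frac{180352}{3139}\right) = 51 \cdot \frac{281081}{3139} = \frac{14335131}{3139}$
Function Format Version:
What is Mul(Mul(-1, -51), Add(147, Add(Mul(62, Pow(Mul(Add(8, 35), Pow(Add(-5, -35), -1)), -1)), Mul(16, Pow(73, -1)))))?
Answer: Rational(14335131, 3139) ≈ 4566.8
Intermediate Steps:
Mul(Mul(-1, -51), Add(147, Add(Mul(62, Pow(Mul(Add(8, 35), Pow(Add(-5, -35), -1)), -1)), Mul(16, Pow(73, -1))))) = Mul(51, Add(147, Add(Mul(62, Pow(Mul(43, Pow(-40, -1)), -1)), Mul(16, Rational(1, 73))))) = Mul(51, Add(147, Add(Mul(62, Pow(Mul(43, Rational(-1, 40)), -1)), Rational(16, 73)))) = Mul(51, Add(147, Add(Mul(62, Pow(Rational(-43, 40), -1)), Rational(16, 73)))) = Mul(51, Add(147, Add(Mul(62, Rational(-40, 43)), Rational(16, 73)))) = Mul(51, Add(147, Add(Rational(-2480, 43), Rational(16, 73)))) = Mul(51, Add(147, Rational(-180352, 3139))) = Mul(51, Rational(281081, 3139)) = Rational(14335131, 3139)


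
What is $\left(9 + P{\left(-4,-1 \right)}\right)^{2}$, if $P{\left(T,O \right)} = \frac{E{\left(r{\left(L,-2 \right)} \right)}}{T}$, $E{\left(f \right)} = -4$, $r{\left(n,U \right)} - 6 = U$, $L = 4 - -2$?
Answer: $100$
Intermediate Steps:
$L = 6$ ($L = 4 + 2 = 6$)
$r{\left(n,U \right)} = 6 + U$
$P{\left(T,O \right)} = - \frac{4}{T}$
$\left(9 + P{\left(-4,-1 \right)}\right)^{2} = \left(9 - \frac{4}{-4}\right)^{2} = \left(9 - -1\right)^{2} = \left(9 + 1\right)^{2} = 10^{2} = 100$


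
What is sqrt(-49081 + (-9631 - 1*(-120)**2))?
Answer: 2*I*sqrt(18278) ≈ 270.39*I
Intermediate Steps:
sqrt(-49081 + (-9631 - 1*(-120)**2)) = sqrt(-49081 + (-9631 - 1*14400)) = sqrt(-49081 + (-9631 - 14400)) = sqrt(-49081 - 24031) = sqrt(-73112) = 2*I*sqrt(18278)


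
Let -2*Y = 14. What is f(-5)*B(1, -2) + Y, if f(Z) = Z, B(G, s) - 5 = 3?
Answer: -47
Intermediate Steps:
Y = -7 (Y = -½*14 = -7)
B(G, s) = 8 (B(G, s) = 5 + 3 = 8)
f(-5)*B(1, -2) + Y = -5*8 - 7 = -40 - 7 = -47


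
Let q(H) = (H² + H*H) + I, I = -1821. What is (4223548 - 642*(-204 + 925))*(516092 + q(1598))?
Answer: 21140504945014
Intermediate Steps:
q(H) = -1821 + 2*H² (q(H) = (H² + H*H) - 1821 = (H² + H²) - 1821 = 2*H² - 1821 = -1821 + 2*H²)
(4223548 - 642*(-204 + 925))*(516092 + q(1598)) = (4223548 - 642*(-204 + 925))*(516092 + (-1821 + 2*1598²)) = (4223548 - 642*721)*(516092 + (-1821 + 2*2553604)) = (4223548 - 462882)*(516092 + (-1821 + 5107208)) = 3760666*(516092 + 5105387) = 3760666*5621479 = 21140504945014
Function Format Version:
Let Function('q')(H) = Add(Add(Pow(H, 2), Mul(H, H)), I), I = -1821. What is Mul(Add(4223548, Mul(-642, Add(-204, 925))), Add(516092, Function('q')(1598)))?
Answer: 21140504945014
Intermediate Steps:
Function('q')(H) = Add(-1821, Mul(2, Pow(H, 2))) (Function('q')(H) = Add(Add(Pow(H, 2), Mul(H, H)), -1821) = Add(Add(Pow(H, 2), Pow(H, 2)), -1821) = Add(Mul(2, Pow(H, 2)), -1821) = Add(-1821, Mul(2, Pow(H, 2))))
Mul(Add(4223548, Mul(-642, Add(-204, 925))), Add(516092, Function('q')(1598))) = Mul(Add(4223548, Mul(-642, Add(-204, 925))), Add(516092, Add(-1821, Mul(2, Pow(1598, 2))))) = Mul(Add(4223548, Mul(-642, 721)), Add(516092, Add(-1821, Mul(2, 2553604)))) = Mul(Add(4223548, -462882), Add(516092, Add(-1821, 5107208))) = Mul(3760666, Add(516092, 5105387)) = Mul(3760666, 5621479) = 21140504945014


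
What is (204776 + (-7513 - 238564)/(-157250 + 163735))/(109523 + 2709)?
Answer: 1327726283/727824520 ≈ 1.8242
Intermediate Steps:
(204776 + (-7513 - 238564)/(-157250 + 163735))/(109523 + 2709) = (204776 - 246077/6485)/112232 = (204776 - 246077*1/6485)*(1/112232) = (204776 - 246077/6485)*(1/112232) = (1327726283/6485)*(1/112232) = 1327726283/727824520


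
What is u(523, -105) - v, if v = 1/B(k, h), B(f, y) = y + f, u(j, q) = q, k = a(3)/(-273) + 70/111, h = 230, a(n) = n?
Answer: -244606446/2329489 ≈ -105.00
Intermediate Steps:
k = 6259/10101 (k = 3/(-273) + 70/111 = 3*(-1/273) + 70*(1/111) = -1/91 + 70/111 = 6259/10101 ≈ 0.61964)
B(f, y) = f + y
v = 10101/2329489 (v = 1/(6259/10101 + 230) = 1/(2329489/10101) = 10101/2329489 ≈ 0.0043361)
u(523, -105) - v = -105 - 1*10101/2329489 = -105 - 10101/2329489 = -244606446/2329489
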